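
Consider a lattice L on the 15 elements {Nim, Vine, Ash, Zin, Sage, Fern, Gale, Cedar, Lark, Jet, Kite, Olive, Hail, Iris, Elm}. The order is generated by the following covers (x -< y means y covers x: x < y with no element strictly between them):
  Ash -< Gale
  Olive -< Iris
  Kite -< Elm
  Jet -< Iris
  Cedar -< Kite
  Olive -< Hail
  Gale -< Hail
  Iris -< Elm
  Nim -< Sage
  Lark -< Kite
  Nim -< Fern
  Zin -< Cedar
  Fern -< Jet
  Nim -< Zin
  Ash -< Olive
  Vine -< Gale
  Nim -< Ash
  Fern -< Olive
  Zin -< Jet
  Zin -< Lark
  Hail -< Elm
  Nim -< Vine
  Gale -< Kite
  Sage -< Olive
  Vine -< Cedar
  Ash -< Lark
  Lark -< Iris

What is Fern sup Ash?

Common upper bounds of {Fern, Ash}: Elm, Hail, Iris, Olive.
The least among these is Olive.

Olive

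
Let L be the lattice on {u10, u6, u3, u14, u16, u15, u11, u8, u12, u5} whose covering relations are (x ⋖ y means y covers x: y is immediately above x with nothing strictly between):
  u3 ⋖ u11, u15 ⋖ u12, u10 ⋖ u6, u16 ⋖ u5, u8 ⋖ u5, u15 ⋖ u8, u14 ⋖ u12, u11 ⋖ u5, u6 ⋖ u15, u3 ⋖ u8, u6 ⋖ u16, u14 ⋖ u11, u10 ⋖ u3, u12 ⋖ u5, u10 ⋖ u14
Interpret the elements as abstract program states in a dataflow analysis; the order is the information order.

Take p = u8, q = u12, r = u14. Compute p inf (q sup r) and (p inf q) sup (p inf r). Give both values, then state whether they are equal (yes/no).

q sup r = u12, so p inf (q sup r) = u8 inf u12 = u15.
p inf q = u15 and p inf r = u10, so (p inf q) sup (p inf r) = u15 sup u10 = u15.
Equal: yes.

u15; u15; yes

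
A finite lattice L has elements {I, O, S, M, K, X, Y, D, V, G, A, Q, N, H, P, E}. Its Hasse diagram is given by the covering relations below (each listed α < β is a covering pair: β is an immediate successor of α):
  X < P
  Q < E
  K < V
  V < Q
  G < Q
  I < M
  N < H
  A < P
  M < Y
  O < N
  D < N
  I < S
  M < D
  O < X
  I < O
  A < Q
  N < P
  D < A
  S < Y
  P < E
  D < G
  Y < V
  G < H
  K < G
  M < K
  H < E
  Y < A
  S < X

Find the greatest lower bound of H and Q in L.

G

Common lower bounds of {H, Q}: D, G, I, K, M.
The greatest among these is G.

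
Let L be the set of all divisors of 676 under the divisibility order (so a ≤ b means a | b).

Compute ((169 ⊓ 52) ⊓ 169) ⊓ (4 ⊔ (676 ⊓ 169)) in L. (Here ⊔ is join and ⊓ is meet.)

13

169 ∧ 52 = 13
13 ∧ 169 = 13
676 ∧ 169 = 169
4 ∨ 169 = 676
13 ∧ 676 = 13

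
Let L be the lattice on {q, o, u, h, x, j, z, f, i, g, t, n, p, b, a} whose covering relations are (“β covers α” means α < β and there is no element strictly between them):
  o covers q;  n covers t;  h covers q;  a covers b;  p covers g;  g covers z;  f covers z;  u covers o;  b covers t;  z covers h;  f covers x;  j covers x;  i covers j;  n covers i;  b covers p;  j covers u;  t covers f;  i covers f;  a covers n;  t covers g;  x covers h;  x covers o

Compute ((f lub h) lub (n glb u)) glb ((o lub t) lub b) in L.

f

f ∨ h = f
n ∧ u = u
f ∨ u = i
o ∨ t = t
t ∨ b = b
i ∧ b = f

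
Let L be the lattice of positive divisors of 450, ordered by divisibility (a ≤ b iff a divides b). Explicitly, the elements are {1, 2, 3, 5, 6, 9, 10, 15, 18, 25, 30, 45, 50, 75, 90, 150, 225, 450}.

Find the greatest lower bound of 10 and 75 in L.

Common lower bounds of {10, 75}: 1, 5.
The greatest among these is 5.

5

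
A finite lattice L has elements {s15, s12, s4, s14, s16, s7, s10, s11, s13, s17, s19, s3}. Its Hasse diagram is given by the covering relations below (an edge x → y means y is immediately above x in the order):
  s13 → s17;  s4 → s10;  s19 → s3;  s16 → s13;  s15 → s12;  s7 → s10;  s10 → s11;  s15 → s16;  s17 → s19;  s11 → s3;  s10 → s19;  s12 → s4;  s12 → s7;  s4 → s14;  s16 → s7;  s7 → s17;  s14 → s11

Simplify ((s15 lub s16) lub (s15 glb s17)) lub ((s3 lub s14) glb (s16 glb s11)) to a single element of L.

s15 ∨ s16 = s16
s15 ∧ s17 = s15
s16 ∨ s15 = s16
s3 ∨ s14 = s3
s16 ∧ s11 = s16
s3 ∧ s16 = s16
s16 ∨ s16 = s16

s16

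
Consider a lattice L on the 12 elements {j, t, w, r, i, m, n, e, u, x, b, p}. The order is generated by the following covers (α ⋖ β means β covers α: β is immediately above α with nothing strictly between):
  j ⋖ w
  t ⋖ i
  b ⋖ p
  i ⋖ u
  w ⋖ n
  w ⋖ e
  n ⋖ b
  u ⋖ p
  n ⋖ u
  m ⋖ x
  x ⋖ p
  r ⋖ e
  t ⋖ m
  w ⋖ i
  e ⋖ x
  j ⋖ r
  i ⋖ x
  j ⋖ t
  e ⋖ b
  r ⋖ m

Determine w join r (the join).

e

Common upper bounds of {w, r}: b, e, p, x.
The least among these is e.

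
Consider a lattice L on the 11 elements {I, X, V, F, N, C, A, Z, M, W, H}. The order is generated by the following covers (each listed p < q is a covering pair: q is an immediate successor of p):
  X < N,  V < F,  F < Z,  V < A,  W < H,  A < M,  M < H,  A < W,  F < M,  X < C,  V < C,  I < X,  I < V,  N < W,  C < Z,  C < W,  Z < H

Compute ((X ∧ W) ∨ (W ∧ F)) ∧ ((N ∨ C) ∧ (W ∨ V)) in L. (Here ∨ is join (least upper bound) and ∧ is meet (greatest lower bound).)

X ∧ W = X
W ∧ F = V
X ∨ V = C
N ∨ C = W
W ∨ V = W
W ∧ W = W
C ∧ W = C

C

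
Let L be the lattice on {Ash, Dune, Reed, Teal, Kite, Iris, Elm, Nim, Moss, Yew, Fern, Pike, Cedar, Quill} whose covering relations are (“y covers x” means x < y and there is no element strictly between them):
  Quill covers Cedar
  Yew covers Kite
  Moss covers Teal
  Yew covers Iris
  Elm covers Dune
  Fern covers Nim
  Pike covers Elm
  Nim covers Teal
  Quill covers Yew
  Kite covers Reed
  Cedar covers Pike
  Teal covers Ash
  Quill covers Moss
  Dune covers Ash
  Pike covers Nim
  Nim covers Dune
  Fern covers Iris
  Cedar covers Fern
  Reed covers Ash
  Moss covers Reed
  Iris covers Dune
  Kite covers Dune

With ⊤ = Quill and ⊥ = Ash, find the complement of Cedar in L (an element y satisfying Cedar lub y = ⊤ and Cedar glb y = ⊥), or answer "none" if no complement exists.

Need y with Cedar ∨ y = Quill and Cedar ∧ y = Ash.
Checking each element gives: Reed.

Reed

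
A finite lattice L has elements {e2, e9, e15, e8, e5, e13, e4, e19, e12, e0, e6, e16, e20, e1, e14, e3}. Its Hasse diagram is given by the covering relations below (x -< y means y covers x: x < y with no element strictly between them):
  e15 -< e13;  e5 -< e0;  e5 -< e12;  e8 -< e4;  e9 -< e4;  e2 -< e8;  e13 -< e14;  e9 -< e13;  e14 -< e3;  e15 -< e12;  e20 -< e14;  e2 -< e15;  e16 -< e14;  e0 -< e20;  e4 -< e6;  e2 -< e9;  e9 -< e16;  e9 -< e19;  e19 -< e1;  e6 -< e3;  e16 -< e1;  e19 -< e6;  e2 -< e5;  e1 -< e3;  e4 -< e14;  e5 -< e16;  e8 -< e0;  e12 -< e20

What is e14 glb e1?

e16

Common lower bounds of {e14, e1}: e16, e2, e5, e9.
The greatest among these is e16.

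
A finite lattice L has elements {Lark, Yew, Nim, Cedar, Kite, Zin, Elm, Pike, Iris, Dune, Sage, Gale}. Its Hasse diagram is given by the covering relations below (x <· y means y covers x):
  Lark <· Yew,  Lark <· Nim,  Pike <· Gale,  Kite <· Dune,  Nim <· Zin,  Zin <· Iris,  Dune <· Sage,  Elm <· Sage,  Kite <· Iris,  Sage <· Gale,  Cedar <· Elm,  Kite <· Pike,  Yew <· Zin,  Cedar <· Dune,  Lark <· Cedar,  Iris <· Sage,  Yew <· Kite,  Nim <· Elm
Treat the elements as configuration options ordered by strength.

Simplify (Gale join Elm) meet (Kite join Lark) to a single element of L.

Kite

Gale ∨ Elm = Gale
Kite ∨ Lark = Kite
Gale ∧ Kite = Kite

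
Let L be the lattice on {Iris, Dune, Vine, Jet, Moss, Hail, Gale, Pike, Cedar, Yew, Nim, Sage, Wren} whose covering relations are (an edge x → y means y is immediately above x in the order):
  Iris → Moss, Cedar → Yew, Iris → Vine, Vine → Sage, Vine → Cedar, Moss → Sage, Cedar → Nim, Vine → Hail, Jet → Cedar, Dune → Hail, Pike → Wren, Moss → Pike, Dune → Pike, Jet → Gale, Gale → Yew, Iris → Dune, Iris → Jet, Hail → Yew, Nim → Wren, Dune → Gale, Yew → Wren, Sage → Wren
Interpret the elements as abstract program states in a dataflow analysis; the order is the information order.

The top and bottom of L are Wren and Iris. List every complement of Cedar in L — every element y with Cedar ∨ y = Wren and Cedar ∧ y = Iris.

Need y with Cedar ∨ y = Wren and Cedar ∧ y = Iris.
Checking each element gives: Moss, Pike.

Moss, Pike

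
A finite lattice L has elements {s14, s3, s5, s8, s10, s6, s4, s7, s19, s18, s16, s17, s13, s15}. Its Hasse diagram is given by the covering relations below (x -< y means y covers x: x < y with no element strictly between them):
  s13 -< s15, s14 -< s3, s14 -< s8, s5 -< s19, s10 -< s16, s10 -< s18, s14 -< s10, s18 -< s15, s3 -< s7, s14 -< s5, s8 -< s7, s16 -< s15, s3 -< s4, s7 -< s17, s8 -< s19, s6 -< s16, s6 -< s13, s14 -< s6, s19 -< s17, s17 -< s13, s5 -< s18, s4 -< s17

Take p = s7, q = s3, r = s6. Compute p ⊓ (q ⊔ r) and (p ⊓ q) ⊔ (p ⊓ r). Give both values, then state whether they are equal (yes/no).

s7; s3; no

q ⊔ r = s13, so p ⊓ (q ⊔ r) = s7 ⊓ s13 = s7.
p ⊓ q = s3 and p ⊓ r = s14, so (p ⊓ q) ⊔ (p ⊓ r) = s3 ⊔ s14 = s3.
Equal: no.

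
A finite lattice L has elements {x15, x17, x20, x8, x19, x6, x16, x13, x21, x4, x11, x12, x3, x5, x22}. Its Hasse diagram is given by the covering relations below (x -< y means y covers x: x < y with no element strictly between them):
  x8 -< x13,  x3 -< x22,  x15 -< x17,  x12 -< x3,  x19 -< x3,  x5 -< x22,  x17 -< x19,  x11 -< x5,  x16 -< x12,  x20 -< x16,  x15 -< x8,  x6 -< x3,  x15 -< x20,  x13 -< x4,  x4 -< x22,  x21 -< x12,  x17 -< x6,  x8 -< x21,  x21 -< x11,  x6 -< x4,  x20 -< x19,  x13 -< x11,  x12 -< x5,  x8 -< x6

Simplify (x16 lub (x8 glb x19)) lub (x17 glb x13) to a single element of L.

x8 ∧ x19 = x15
x16 ∨ x15 = x16
x17 ∧ x13 = x15
x16 ∨ x15 = x16

x16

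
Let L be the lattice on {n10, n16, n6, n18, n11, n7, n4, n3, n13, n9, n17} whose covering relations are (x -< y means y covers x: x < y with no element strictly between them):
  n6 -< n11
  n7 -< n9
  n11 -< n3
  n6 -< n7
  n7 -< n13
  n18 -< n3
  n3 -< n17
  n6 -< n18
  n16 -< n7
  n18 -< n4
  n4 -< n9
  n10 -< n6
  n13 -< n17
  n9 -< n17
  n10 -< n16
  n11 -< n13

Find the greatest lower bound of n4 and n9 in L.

n4

Common lower bounds of {n4, n9}: n10, n18, n4, n6.
The greatest among these is n4.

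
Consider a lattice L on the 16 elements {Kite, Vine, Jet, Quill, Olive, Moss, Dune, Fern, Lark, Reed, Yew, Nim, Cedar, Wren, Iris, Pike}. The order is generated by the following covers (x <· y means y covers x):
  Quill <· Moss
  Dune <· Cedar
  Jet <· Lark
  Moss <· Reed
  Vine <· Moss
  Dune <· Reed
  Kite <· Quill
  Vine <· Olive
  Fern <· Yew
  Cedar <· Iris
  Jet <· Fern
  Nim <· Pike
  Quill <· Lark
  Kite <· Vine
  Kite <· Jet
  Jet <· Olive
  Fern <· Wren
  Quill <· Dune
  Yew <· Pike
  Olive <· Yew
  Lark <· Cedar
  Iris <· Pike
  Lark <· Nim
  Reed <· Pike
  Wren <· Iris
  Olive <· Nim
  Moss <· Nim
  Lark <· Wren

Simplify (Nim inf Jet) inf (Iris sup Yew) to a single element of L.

Jet

Nim ∧ Jet = Jet
Iris ∨ Yew = Pike
Jet ∧ Pike = Jet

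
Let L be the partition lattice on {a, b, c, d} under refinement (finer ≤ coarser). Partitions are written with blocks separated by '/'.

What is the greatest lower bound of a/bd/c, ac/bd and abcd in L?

Common lower bounds of {a/bd/c, ac/bd, abcd}: a/b/c/d, a/bd/c.
The greatest among these is a/bd/c.

a/bd/c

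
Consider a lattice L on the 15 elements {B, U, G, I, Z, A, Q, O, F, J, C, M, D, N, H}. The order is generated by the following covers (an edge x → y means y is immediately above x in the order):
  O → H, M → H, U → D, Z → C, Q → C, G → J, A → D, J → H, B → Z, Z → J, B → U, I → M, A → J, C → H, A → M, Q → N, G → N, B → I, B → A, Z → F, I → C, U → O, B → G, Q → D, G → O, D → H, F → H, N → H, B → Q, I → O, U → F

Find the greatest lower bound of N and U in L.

Common lower bounds of {N, U}: B.
The greatest among these is B.

B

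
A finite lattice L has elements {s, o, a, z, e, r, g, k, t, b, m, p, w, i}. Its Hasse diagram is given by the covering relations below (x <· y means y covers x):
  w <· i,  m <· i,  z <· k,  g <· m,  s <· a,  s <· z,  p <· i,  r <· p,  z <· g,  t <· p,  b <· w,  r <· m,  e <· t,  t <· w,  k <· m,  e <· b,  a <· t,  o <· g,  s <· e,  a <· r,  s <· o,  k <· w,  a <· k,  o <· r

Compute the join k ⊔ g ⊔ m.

Common upper bounds of {k, g, m}: i, m.
The least among these is m.

m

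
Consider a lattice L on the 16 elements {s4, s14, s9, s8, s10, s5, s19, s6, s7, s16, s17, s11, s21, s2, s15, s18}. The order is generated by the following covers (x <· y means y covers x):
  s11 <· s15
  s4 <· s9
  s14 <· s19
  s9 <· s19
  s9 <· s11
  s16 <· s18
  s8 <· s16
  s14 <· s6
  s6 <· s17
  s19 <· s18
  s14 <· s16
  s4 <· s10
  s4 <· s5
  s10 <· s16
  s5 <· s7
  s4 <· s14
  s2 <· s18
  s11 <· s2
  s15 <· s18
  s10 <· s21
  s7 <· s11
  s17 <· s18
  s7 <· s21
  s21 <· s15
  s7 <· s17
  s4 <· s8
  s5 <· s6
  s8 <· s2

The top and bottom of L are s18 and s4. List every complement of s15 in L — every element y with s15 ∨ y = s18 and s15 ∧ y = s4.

Need y with s15 ∨ y = s18 and s15 ∧ y = s4.
Checking each element gives: s14, s8.

s14, s8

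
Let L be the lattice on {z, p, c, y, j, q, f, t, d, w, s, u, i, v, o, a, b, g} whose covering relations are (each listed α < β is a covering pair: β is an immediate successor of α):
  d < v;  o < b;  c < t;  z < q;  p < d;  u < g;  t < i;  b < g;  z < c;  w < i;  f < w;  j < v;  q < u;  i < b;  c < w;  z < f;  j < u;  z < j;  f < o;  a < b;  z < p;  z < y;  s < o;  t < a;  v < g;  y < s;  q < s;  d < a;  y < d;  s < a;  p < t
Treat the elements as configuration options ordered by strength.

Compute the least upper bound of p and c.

Common upper bounds of {p, c}: a, b, g, i, t.
The least among these is t.

t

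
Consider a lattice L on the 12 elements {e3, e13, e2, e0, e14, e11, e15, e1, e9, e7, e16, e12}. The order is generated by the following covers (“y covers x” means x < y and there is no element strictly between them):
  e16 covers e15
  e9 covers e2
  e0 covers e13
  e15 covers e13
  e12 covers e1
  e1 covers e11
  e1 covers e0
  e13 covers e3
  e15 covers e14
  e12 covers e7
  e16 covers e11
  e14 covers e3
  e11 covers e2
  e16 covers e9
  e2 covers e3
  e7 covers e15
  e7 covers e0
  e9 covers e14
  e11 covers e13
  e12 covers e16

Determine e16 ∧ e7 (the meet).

Common lower bounds of {e16, e7}: e13, e14, e15, e3.
The greatest among these is e15.

e15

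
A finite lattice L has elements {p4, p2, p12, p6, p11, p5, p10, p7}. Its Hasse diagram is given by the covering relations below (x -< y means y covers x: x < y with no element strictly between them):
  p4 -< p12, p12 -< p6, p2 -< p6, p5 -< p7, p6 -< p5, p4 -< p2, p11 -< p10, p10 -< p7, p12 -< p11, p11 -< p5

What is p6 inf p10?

Common lower bounds of {p6, p10}: p12, p4.
The greatest among these is p12.

p12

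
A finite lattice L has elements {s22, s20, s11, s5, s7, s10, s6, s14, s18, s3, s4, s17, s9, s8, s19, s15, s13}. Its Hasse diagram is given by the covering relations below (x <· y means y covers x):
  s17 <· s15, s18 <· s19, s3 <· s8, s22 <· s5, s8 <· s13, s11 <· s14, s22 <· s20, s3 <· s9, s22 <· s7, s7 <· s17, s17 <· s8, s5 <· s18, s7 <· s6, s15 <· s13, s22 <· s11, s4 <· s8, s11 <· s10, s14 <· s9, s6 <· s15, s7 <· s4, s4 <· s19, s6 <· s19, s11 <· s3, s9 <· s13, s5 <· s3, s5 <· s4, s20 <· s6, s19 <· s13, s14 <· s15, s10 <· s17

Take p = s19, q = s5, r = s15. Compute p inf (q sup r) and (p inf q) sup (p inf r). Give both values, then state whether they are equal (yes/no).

q sup r = s13, so p inf (q sup r) = s19 inf s13 = s19.
p inf q = s5 and p inf r = s6, so (p inf q) sup (p inf r) = s5 sup s6 = s19.
Equal: yes.

s19; s19; yes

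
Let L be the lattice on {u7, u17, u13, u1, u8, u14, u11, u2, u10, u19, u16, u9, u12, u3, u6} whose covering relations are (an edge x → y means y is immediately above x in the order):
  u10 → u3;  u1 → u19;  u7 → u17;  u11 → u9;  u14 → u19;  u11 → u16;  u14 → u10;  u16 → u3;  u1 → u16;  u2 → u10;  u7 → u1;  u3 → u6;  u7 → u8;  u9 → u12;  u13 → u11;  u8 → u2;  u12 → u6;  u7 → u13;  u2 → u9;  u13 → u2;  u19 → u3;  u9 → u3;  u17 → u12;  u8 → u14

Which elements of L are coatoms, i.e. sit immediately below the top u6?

u12, u3

The coatoms are exactly the elements covered by u6: u12, u3.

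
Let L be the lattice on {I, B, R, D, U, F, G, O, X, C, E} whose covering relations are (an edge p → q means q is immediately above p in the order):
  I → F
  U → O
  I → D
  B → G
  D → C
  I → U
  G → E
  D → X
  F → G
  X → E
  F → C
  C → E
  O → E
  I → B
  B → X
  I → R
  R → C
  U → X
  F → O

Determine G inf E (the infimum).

G

Common lower bounds of {G, E}: B, F, G, I.
The greatest among these is G.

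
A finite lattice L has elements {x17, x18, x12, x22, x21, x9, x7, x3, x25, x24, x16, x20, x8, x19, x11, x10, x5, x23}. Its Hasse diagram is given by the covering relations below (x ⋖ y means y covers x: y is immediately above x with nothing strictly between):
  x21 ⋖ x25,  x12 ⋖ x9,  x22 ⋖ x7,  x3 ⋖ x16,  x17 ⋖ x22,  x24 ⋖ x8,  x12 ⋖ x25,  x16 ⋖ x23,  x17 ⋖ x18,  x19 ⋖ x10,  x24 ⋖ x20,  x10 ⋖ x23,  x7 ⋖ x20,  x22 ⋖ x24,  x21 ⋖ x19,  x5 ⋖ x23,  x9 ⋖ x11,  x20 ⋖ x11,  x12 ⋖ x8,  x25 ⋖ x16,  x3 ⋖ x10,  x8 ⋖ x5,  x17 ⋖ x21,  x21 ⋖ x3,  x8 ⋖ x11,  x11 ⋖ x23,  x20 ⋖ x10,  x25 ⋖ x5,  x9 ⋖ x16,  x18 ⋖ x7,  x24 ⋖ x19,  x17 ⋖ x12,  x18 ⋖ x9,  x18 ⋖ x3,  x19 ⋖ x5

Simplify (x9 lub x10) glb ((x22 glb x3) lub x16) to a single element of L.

x9 ∨ x10 = x23
x22 ∧ x3 = x17
x17 ∨ x16 = x16
x23 ∧ x16 = x16

x16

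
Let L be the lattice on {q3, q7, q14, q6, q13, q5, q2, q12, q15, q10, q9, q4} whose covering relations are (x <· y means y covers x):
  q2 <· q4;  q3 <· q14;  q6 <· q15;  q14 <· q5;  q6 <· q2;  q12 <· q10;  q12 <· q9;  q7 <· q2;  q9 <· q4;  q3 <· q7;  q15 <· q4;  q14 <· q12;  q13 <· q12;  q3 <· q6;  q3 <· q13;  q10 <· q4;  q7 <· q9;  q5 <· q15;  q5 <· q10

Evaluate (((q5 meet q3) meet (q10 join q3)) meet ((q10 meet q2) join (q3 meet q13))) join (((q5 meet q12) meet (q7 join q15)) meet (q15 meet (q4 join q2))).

q5 ∧ q3 = q3
q10 ∨ q3 = q10
q3 ∧ q10 = q3
q10 ∧ q2 = q3
q3 ∧ q13 = q3
q3 ∨ q3 = q3
q3 ∧ q3 = q3
q5 ∧ q12 = q14
q7 ∨ q15 = q4
q14 ∧ q4 = q14
q4 ∨ q2 = q4
q15 ∧ q4 = q15
q14 ∧ q15 = q14
q3 ∨ q14 = q14

q14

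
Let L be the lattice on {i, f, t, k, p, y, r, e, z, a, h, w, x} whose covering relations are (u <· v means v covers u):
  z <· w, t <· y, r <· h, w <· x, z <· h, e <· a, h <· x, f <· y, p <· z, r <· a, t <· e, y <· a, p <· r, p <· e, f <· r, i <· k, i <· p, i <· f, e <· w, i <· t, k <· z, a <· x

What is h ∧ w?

Common lower bounds of {h, w}: i, k, p, z.
The greatest among these is z.

z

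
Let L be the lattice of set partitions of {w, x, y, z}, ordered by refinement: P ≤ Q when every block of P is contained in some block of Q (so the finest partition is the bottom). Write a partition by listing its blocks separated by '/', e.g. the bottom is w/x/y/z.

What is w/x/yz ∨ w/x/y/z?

w/x/yz

The join of w/x/yz and w/x/y/z merges any blocks that overlap across the partitions, giving w/x/yz.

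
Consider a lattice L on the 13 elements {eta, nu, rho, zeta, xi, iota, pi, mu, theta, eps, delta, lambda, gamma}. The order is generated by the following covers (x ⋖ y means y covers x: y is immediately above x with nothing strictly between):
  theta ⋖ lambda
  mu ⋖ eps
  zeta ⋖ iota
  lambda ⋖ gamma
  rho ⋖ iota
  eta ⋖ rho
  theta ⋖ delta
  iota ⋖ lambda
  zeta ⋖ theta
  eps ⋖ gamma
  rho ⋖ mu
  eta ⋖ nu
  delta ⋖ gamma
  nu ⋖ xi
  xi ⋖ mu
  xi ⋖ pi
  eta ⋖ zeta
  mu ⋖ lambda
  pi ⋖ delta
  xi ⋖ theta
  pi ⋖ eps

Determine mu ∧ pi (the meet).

Common lower bounds of {mu, pi}: eta, nu, xi.
The greatest among these is xi.

xi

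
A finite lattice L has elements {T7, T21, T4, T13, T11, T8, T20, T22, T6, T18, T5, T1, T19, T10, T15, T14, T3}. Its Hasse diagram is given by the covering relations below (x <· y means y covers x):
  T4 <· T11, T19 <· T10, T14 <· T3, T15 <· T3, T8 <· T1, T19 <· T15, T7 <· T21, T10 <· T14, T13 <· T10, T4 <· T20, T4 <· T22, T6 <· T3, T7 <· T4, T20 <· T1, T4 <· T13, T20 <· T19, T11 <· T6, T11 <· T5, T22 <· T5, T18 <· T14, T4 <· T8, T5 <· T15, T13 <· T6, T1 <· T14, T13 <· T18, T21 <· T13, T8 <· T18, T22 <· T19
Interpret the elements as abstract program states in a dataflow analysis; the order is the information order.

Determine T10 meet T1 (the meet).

Common lower bounds of {T10, T1}: T20, T4, T7.
The greatest among these is T20.

T20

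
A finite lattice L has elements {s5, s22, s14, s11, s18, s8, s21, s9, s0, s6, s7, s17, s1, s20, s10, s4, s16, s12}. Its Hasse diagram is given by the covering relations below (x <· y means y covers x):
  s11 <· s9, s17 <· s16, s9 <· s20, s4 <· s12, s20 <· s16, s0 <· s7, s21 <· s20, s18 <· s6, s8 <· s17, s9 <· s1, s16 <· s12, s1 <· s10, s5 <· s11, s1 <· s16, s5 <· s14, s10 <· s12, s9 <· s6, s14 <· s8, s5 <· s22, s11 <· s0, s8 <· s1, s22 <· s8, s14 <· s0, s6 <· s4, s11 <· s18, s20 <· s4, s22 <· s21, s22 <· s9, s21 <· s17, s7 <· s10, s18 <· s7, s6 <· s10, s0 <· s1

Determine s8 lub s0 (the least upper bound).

s1

Common upper bounds of {s8, s0}: s1, s10, s12, s16.
The least among these is s1.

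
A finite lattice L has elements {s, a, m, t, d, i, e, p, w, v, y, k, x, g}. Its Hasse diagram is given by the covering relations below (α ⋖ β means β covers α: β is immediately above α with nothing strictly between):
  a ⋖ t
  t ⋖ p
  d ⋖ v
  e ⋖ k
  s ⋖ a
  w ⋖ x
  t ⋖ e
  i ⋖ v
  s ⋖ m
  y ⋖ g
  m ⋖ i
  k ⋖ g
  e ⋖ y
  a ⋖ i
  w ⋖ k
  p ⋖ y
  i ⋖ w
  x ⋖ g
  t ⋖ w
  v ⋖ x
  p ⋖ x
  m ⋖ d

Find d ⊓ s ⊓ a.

s

Common lower bounds of {d, s, a}: s.
The greatest among these is s.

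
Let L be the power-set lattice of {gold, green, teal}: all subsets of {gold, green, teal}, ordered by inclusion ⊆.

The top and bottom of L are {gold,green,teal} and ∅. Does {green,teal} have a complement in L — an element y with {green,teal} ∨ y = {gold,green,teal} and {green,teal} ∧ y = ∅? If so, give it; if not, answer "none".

Need y with {green,teal} ∨ y = {gold,green,teal} and {green,teal} ∧ y = ∅.
Checking each element gives: {gold}.

{gold}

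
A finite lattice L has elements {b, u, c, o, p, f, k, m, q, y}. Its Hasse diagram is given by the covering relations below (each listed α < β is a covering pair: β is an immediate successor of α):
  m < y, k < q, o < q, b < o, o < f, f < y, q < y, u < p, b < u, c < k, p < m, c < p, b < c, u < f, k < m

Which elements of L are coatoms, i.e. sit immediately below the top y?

The coatoms are exactly the elements covered by y: f, m, q.

f, m, q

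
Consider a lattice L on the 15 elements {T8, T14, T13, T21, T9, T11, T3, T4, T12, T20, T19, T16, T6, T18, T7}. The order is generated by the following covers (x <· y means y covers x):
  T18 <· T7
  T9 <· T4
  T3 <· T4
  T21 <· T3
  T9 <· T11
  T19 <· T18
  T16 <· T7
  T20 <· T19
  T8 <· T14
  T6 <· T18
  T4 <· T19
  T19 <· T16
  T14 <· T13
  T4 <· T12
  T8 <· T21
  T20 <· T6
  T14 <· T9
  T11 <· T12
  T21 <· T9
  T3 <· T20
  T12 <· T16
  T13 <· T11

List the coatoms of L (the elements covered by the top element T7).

T16, T18

The coatoms are exactly the elements covered by T7: T16, T18.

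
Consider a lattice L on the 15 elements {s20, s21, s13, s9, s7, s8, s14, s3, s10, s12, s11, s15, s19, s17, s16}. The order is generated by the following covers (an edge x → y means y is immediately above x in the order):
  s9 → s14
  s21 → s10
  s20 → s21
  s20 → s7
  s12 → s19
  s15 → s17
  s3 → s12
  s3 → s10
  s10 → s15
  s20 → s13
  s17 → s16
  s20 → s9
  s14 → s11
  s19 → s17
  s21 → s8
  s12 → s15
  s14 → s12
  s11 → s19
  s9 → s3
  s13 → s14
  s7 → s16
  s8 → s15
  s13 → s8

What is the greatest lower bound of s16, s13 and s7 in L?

Common lower bounds of {s16, s13, s7}: s20.
The greatest among these is s20.

s20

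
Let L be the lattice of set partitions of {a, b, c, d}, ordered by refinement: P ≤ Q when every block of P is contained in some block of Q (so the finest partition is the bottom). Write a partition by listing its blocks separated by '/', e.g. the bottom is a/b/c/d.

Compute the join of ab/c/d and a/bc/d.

abc/d

The join of ab/c/d and a/bc/d merges any blocks that overlap across the partitions, giving abc/d.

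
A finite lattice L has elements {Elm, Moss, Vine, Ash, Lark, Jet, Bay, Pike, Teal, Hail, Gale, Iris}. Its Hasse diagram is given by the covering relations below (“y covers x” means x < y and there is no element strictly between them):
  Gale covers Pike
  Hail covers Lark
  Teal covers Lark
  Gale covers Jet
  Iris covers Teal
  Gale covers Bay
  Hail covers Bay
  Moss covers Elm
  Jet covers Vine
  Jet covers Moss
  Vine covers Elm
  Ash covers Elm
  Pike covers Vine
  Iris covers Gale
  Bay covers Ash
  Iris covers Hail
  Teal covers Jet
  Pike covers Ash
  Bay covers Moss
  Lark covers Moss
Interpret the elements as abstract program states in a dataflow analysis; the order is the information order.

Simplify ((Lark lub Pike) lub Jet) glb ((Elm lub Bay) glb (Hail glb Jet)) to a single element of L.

Lark ∨ Pike = Iris
Iris ∨ Jet = Iris
Elm ∨ Bay = Bay
Hail ∧ Jet = Moss
Bay ∧ Moss = Moss
Iris ∧ Moss = Moss

Moss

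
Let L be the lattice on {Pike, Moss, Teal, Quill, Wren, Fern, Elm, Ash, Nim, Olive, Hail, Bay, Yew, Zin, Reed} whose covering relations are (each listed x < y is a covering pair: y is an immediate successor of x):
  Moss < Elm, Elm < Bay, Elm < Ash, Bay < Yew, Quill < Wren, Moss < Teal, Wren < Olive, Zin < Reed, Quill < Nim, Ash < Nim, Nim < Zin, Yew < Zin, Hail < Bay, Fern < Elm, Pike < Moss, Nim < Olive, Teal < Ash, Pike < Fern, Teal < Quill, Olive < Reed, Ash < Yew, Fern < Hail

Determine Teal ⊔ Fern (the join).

Common upper bounds of {Teal, Fern}: Ash, Nim, Olive, Reed, Yew, Zin.
The least among these is Ash.

Ash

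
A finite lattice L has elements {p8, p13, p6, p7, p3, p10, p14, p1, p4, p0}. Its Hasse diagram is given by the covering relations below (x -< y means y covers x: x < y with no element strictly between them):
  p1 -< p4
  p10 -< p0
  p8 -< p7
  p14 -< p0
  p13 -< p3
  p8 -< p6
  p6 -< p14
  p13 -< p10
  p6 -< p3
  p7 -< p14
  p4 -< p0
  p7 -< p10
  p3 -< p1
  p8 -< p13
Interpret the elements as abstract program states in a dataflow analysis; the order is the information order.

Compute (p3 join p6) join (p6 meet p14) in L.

p3 ∨ p6 = p3
p6 ∧ p14 = p6
p3 ∨ p6 = p3

p3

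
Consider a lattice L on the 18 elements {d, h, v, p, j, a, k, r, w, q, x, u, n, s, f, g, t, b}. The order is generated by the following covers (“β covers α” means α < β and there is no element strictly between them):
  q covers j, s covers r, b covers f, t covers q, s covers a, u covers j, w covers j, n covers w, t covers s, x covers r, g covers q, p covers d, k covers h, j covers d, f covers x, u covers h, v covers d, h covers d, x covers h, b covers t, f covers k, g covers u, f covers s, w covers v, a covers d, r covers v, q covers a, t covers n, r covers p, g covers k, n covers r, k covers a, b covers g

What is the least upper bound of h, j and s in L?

Common upper bounds of {h, j, s}: b.
The least among these is b.

b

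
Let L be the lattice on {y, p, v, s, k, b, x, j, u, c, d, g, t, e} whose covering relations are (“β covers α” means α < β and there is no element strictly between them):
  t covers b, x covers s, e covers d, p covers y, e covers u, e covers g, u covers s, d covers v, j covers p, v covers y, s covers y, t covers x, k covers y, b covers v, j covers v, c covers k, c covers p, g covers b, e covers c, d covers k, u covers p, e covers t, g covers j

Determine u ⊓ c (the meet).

p

Common lower bounds of {u, c}: p, y.
The greatest among these is p.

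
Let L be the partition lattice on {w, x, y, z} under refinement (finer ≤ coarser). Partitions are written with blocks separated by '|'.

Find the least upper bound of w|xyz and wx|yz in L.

Common upper bounds of {w|xyz, wx|yz}: wxyz.
The least among these is wxyz.

wxyz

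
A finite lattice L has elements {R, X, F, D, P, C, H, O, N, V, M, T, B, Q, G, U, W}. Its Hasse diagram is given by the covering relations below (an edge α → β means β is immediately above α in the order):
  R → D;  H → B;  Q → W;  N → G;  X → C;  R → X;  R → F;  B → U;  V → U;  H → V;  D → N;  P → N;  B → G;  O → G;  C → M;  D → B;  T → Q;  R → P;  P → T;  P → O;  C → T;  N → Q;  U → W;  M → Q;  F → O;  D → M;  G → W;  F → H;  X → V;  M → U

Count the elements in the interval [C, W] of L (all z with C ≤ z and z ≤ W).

6

The interval [C, W] = {C, M, Q, T, U, W}, which has 6 elements.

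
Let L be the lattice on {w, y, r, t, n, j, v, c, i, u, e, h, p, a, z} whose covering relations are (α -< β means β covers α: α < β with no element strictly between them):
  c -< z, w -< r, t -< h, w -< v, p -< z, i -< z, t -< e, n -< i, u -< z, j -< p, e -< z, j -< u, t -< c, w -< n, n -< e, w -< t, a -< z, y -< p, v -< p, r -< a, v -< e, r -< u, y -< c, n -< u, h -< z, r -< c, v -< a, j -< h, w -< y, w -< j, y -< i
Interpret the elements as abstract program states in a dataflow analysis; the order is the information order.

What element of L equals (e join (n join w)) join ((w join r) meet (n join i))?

e

n ∨ w = n
e ∨ n = e
w ∨ r = r
n ∨ i = i
r ∧ i = w
e ∨ w = e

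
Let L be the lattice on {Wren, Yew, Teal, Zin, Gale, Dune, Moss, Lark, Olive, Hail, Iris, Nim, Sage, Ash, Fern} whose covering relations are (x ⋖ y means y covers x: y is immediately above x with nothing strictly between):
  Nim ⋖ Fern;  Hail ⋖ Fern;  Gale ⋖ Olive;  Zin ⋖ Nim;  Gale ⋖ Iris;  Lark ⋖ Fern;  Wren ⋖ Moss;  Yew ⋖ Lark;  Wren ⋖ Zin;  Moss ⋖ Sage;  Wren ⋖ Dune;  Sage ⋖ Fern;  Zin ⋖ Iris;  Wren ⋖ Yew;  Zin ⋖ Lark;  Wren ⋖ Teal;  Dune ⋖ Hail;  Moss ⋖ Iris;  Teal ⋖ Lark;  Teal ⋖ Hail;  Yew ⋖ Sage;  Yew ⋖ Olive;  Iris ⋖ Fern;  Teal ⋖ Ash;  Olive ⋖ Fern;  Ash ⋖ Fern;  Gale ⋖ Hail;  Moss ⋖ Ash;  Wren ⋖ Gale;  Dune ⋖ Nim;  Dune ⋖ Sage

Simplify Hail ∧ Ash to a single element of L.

Teal

Hail ∧ Ash = Teal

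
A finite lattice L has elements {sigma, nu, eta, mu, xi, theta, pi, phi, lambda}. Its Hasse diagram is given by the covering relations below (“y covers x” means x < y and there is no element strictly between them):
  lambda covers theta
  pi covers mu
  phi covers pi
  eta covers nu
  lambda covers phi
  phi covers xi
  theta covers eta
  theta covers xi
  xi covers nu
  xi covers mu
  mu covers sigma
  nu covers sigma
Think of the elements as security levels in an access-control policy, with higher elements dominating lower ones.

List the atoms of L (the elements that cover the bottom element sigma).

The atoms are exactly the elements that cover sigma: mu, nu.

mu, nu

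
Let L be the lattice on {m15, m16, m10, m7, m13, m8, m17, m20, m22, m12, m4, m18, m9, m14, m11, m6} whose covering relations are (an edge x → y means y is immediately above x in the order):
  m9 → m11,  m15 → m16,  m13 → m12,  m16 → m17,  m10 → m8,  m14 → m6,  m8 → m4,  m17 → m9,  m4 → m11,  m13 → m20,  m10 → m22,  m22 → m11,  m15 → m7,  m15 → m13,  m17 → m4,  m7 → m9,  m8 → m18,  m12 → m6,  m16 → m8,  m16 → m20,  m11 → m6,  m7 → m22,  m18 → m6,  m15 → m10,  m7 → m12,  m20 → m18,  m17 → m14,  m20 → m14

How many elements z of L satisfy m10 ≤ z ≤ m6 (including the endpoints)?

The interval [m10, m6] = {m10, m11, m18, m22, m4, m6, m8}, which has 7 elements.

7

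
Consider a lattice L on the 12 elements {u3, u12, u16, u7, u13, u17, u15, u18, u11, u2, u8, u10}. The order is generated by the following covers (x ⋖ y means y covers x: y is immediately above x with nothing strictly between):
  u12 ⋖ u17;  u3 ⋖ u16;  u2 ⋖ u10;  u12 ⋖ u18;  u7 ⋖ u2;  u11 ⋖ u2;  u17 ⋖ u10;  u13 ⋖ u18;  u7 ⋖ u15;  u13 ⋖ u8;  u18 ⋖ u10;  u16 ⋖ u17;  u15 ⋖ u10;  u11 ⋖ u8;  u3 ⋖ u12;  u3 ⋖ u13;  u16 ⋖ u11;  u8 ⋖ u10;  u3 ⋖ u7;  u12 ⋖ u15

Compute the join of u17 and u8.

Common upper bounds of {u17, u8}: u10.
The least among these is u10.

u10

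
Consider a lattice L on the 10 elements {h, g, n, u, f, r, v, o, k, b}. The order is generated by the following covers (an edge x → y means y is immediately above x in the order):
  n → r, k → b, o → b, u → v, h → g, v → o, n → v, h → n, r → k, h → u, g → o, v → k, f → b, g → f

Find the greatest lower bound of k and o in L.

Common lower bounds of {k, o}: h, n, u, v.
The greatest among these is v.

v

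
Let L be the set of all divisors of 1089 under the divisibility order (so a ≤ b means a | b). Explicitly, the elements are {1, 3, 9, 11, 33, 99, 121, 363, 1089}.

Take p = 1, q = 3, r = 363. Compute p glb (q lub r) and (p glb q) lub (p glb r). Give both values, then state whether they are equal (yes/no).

q lub r = 363, so p glb (q lub r) = 1 glb 363 = 1.
p glb q = 1 and p glb r = 1, so (p glb q) lub (p glb r) = 1 lub 1 = 1.
Equal: yes.

1; 1; yes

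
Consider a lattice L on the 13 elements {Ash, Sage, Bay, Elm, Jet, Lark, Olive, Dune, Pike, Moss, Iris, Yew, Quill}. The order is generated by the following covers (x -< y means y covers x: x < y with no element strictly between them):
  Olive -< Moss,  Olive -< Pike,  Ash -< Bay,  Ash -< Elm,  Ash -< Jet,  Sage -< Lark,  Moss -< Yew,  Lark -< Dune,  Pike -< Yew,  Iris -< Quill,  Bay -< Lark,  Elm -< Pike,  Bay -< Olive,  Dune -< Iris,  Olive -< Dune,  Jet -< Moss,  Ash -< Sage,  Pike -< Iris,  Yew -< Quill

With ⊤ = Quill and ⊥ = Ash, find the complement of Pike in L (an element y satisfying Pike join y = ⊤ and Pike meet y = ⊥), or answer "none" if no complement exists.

none

For every candidate y, either Pike ∨ y ≠ Quill or Pike ∧ y ≠ Ash; no complement exists.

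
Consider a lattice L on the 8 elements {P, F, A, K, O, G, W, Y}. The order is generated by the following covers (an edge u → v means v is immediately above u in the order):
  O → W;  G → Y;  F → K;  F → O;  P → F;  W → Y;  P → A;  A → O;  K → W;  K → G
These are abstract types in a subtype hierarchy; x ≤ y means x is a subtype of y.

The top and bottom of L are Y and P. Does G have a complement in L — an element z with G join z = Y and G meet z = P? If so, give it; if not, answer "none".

A

Need z with G ∨ z = Y and G ∧ z = P.
Checking each element gives: A.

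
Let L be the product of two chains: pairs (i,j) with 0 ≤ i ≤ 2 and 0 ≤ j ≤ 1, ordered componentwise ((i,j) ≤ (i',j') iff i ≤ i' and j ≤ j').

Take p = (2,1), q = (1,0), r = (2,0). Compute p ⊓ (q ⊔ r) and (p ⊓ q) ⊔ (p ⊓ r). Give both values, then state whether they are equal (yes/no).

q ⊔ r = (2,0), so p ⊓ (q ⊔ r) = (2,1) ⊓ (2,0) = (2,0).
p ⊓ q = (1,0) and p ⊓ r = (2,0), so (p ⊓ q) ⊔ (p ⊓ r) = (1,0) ⊔ (2,0) = (2,0).
Equal: yes.

(2,0); (2,0); yes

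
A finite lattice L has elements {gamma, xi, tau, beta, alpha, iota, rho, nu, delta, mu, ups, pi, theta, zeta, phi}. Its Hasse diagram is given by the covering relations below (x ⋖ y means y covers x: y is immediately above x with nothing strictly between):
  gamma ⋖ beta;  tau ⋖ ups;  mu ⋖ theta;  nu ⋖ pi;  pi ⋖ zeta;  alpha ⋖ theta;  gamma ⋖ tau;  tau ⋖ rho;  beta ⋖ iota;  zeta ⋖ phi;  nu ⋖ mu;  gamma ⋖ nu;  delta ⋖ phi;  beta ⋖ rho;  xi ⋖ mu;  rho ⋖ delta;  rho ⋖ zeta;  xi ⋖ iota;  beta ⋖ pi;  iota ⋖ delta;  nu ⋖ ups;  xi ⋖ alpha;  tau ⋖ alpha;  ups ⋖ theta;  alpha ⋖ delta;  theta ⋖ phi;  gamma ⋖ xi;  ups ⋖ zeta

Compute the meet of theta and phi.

Common lower bounds of {theta, phi}: alpha, gamma, mu, nu, tau, theta, ups, xi.
The greatest among these is theta.

theta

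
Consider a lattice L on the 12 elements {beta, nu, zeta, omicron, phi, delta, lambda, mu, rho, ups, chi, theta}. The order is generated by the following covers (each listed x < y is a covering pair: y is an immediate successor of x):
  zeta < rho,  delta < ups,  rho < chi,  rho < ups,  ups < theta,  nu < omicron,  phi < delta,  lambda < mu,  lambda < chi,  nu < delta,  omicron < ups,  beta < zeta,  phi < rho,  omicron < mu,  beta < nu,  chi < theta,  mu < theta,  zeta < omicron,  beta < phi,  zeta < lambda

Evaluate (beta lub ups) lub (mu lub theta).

theta

beta ∨ ups = ups
mu ∨ theta = theta
ups ∨ theta = theta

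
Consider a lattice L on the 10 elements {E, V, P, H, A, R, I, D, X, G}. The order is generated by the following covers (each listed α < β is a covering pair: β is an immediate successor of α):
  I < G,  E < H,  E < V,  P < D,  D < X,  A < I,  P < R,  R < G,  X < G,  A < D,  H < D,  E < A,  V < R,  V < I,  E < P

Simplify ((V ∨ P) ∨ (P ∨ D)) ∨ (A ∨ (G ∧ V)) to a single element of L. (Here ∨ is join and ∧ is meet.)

G

V ∨ P = R
P ∨ D = D
R ∨ D = G
G ∧ V = V
A ∨ V = I
G ∨ I = G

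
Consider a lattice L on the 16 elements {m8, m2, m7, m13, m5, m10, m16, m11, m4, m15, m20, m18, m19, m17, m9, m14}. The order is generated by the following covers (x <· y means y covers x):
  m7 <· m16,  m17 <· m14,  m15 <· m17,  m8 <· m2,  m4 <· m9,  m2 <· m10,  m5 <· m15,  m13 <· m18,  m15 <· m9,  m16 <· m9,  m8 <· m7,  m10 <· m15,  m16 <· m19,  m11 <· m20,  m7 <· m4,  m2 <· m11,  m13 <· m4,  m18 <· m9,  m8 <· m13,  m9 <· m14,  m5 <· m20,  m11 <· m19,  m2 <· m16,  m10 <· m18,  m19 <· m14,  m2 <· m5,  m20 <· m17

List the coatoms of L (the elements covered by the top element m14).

The coatoms are exactly the elements covered by m14: m17, m19, m9.

m17, m19, m9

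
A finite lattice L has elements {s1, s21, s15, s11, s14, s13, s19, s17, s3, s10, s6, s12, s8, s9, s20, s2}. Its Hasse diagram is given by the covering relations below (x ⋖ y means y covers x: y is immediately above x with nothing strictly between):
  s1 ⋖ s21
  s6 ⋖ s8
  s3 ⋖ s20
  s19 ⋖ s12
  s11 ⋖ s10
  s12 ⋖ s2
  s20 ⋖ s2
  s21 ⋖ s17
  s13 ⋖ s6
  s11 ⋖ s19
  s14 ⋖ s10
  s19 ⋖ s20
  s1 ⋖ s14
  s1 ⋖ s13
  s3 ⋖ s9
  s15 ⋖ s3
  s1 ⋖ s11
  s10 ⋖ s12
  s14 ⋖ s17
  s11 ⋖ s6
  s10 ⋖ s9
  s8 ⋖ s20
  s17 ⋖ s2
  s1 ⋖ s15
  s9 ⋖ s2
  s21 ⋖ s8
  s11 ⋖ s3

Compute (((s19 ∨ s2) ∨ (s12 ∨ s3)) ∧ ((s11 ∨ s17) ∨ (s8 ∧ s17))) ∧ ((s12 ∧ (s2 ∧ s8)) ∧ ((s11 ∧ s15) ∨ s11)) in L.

s19 ∨ s2 = s2
s12 ∨ s3 = s2
s2 ∨ s2 = s2
s11 ∨ s17 = s2
s8 ∧ s17 = s21
s2 ∨ s21 = s2
s2 ∧ s2 = s2
s2 ∧ s8 = s8
s12 ∧ s8 = s11
s11 ∧ s15 = s1
s1 ∨ s11 = s11
s11 ∧ s11 = s11
s2 ∧ s11 = s11

s11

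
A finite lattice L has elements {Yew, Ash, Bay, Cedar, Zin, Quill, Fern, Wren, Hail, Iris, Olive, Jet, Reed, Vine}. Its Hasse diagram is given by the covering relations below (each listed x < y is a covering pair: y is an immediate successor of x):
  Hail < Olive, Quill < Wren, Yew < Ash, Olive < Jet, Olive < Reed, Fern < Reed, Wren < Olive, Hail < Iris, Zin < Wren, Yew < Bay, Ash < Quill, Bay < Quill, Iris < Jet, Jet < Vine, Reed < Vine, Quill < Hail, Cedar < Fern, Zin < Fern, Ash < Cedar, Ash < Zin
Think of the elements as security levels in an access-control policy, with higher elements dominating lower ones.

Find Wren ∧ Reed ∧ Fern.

Zin

Common lower bounds of {Wren, Reed, Fern}: Ash, Yew, Zin.
The greatest among these is Zin.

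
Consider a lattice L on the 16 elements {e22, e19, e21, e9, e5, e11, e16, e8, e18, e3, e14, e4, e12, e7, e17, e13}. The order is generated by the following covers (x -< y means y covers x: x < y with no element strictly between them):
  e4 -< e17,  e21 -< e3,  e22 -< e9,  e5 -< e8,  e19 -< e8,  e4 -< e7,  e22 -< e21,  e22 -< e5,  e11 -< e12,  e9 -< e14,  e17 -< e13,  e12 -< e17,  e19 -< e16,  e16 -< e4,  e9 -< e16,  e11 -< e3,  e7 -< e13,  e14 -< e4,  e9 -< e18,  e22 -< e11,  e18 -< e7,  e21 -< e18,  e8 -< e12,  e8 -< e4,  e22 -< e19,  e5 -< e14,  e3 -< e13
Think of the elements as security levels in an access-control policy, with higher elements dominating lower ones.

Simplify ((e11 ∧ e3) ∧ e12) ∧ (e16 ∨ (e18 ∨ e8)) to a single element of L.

e22

e11 ∧ e3 = e11
e11 ∧ e12 = e11
e18 ∨ e8 = e7
e16 ∨ e7 = e7
e11 ∧ e7 = e22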